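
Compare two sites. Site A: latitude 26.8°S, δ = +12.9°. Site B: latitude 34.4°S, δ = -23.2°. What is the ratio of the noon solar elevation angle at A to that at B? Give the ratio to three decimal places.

0.638

A: 90° − |-26.8 − (12.9)| = 50.30°.
B: 90° − |-34.4 − (-23.2)| = 78.80°.
Ratio A/B = 50.3000 / 78.8000 = 0.6383.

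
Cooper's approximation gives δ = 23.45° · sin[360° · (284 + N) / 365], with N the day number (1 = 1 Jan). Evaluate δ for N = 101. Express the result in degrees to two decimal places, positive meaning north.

360 × (284 + 101) / 365 = 379.726°; sin(379.726°) = 0.3375.
δ = 23.45 × 0.3375 = 7.914° ≈ +7.91°.

+7.91°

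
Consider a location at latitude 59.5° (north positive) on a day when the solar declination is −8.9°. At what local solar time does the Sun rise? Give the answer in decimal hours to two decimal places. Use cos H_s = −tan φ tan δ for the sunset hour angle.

7.03 h

−tan φ tan δ = −(1.6977)(-0.1566) = 0.2659; H_s = arccos(0.2659) = 74.58°.
Sunrise is at 12 − H_s/15 = 12 − 4.972 = 7.028 h local solar time.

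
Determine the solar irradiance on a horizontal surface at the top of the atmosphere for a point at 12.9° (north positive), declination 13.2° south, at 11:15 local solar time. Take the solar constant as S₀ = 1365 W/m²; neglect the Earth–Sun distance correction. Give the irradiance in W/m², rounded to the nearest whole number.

Hour angle H = 15° × (11.25 − 12) = -11.25°.
cos θ_z = sin(12.9°) sin(-13.2°) + cos(12.9°) cos(-13.2°) cos(-11.25°) = -0.0510 + 0.9308 = 0.8798.
Top-of-atmosphere irradiance = S₀ cos θ_z = 1365 × 0.8798 = 1200.93 W/m².

1201 W/m²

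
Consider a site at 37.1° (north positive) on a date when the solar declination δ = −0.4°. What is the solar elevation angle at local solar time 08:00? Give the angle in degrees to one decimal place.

23.2°

Hour angle H = 15° × (8 − 12) = -60.00°.
With φ = 37.1°, δ = -0.4°, H = -60.00°: sin φ sin δ = -0.0042, cos φ cos δ cos H = 0.3988, so cos θ_z = 0.3946.
θ_z = arccos(0.3946) = 66.76°, so the elevation is 90° − 66.76° = 23.24°.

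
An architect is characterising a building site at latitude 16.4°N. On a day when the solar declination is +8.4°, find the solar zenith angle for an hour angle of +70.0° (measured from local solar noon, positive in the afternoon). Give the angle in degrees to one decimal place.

68.5°

cos θ_z = sin(16.4°) sin(8.4°) + cos(16.4°) cos(8.4°) cos(70.00°) = 0.0412 + 0.3246 = 0.3658.
θ_z = arccos(0.3658) = 68.54°.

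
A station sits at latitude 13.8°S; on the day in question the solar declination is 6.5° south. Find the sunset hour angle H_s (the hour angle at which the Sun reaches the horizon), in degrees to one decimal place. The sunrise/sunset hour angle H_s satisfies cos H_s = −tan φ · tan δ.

91.6°

cos H_s = −tan(-13.8°) · tan(-6.5°) = -0.0280, so H_s = arccos(-0.0280) = 91.60°.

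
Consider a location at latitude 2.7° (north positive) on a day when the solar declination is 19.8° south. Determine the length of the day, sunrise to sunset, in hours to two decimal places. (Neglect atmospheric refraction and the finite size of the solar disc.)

11.87 hours

cos H_s = −tan(2.7°) · tan(-19.8°) = 0.0170, so H_s = arccos(0.0170) = 89.03°.
Day length = 2 H_s / 15° h⁻¹ = 178.06° / 15 = 11.871 h.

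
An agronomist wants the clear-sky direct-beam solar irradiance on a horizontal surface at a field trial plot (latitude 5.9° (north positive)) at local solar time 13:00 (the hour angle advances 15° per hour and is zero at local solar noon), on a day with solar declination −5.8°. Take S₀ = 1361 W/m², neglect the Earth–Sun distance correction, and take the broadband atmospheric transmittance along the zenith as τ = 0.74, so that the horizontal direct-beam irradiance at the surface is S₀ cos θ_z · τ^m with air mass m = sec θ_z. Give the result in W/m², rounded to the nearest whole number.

936 W/m²

Hour angle H = 15° × (13 − 12) = 15.00°.
cos θ_z = sin φ sin δ + cos φ cos δ cos H = (0.1028)(-0.1011) + (0.9947)(0.9949)(0.9659) = 0.9455.
Air mass m = 1/cos θ_z = 1/0.9455 = 1.058; τ^m = 0.74^1.058 = 0.7272.
Surface direct beam = 1361 × 0.9455 × 0.7272 = 935.78 W/m².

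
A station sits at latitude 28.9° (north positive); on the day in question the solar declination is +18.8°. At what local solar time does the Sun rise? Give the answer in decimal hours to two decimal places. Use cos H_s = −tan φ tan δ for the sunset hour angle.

5.28 h

The sunset hour angle satisfies cos H_s = −tan φ tan δ = -0.1879, giving H_s = 100.83°.
Sunrise is at 12 − H_s/15 = 12 − 6.722 = 5.278 h local solar time.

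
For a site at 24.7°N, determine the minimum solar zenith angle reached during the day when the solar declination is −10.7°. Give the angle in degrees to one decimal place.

At local solar noon the hour angle is zero, so the zenith angle is |φ − δ| = |24.7° − (-10.7°)| = 35.4°.

35.4°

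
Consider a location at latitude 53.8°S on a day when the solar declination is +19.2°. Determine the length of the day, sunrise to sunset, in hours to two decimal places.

8.21 hours

cos H_s = −tan(-53.8°) · tan(19.2°) = 0.4758, so H_s = arccos(0.4758) = 61.59°.
Day length = 2 H_s / 15° h⁻¹ = 123.18° / 15 = 8.212 h.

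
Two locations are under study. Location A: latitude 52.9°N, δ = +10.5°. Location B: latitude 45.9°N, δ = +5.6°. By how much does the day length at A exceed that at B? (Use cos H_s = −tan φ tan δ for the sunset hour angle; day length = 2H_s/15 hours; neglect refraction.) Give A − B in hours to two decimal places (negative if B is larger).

A: H_s = arccos(−tan 52.9° · tan 10.5°) = 104.19°, so 2H_s/15 = 13.8920 h.
B: H_s = arccos(−tan 45.9° · tan 5.6°) = 95.81°, so 2H_s/15 = 12.7747 h.
A − B = 13.8920 − 12.7747 = 1.1173 h.

+1.12 h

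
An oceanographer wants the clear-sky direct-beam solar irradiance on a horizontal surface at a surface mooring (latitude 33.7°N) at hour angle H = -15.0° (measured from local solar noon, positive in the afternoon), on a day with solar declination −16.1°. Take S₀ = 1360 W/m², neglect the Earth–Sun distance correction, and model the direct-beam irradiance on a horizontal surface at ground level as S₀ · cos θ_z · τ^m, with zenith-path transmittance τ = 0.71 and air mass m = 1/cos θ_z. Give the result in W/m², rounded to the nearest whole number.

cos θ_z = sin φ sin δ + cos φ cos δ cos H = (0.5548)(-0.2773) + (0.8320)(0.9608)(0.9659) = 0.6183.
Air mass m = 1/cos θ_z = 1/0.6183 = 1.617; τ^m = 0.71^1.617 = 0.5748.
Surface direct beam = 1360 × 0.6183 × 0.5748 = 483.34 W/m².

483 W/m²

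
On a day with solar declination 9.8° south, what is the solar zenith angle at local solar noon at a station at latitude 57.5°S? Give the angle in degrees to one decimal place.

47.7°

At local solar noon the hour angle is zero, so the zenith angle is |φ − δ| = |-57.5° − (-9.8°)| = 47.7°.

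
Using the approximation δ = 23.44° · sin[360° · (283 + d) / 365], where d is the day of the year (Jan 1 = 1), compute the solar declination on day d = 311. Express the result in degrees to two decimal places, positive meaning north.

-16.82°

360 × (283 + 311) / 365 = 585.863°; sin(585.863°) = -0.7177.
δ = 23.44 × -0.7177 = -16.823° ≈ -16.82°.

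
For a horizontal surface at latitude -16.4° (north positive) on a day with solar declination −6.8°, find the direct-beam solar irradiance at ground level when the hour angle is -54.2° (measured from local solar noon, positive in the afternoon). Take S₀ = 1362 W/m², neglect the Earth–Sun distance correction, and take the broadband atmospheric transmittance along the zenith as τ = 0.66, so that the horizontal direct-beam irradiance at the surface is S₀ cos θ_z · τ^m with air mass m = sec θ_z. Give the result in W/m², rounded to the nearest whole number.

cos θ_z = sin(-16.4°) sin(-6.8°) + cos(-16.4°) cos(-6.8°) cos(-54.20°) = 0.0334 + 0.5572 = 0.5906.
Air mass m = 1/cos θ_z = 1/0.5906 = 1.693; τ^m = 0.66^1.693 = 0.4949.
Surface direct beam = 1362 × 0.5906 × 0.4949 = 398.10 W/m².

398 W/m²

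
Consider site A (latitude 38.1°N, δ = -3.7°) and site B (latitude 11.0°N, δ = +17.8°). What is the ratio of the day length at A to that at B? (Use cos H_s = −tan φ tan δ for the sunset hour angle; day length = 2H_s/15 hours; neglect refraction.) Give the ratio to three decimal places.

A: H_s = arccos(−tan 38.1° · tan -3.7°) = 87.09°, so 2H_s/15 = 11.6120 h.
B: H_s = arccos(−tan 11.0° · tan 17.8°) = 93.58°, so 2H_s/15 = 12.4773 h.
Ratio A/B = 11.6120 / 12.4773 = 0.9307.

0.931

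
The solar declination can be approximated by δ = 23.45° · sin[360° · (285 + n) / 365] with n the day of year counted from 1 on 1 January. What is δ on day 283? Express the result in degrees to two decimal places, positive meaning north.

360 × (285 + 283) / 365 = 560.219°; sin(560.219°) = -0.3456.
δ = 23.45 × -0.3456 = -8.104° ≈ -8.10°.

-8.10°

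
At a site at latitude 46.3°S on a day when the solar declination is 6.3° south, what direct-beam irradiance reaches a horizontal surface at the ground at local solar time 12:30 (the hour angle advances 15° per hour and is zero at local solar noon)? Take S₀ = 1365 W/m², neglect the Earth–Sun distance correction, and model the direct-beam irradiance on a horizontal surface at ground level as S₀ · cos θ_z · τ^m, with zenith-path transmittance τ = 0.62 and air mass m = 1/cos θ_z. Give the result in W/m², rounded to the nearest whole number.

Hour angle H = 15° × (12.5 − 12) = 7.50°.
cos θ_z = sin(-46.3°) sin(-6.3°) + cos(-46.3°) cos(-6.3°) cos(7.50°) = 0.0793 + 0.6808 = 0.7601.
Air mass m = 1/cos θ_z = 1/0.7601 = 1.316; τ^m = 0.62^1.316 = 0.5331.
Surface direct beam = 1365 × 0.7601 × 0.5331 = 553.11 W/m².

553 W/m²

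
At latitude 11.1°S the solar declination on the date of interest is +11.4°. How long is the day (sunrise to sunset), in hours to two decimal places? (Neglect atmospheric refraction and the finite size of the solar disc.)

cos H_s = −tan(-11.1°) · tan(11.4°) = 0.0396, so H_s = arccos(0.0396) = 87.73°.
Day length = 2 H_s / 15° h⁻¹ = 175.46° / 15 = 11.697 h.

11.70 hours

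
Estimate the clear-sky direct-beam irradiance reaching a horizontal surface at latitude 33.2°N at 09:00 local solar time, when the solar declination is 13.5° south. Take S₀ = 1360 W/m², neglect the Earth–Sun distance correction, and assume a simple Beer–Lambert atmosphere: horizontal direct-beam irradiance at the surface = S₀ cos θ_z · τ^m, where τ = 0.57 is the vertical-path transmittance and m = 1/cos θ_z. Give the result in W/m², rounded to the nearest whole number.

173 W/m²

Hour angle H = 15° × (9 − 12) = -45.00°.
cos θ_z = sin(33.2°) sin(-13.5°) + cos(33.2°) cos(-13.5°) cos(-45.00°) = -0.1278 + 0.5753 = 0.4475.
Air mass m = 1/cos θ_z = 1/0.4475 = 2.235; τ^m = 0.57^2.235 = 0.2847.
Surface direct beam = 1360 × 0.4475 × 0.2847 = 173.27 W/m².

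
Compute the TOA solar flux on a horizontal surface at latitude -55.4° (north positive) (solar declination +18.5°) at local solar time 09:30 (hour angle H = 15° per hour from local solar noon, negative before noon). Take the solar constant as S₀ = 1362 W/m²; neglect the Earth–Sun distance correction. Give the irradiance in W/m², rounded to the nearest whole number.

226 W/m²

Hour angle H = 15° × (9.5 − 12) = -37.50°.
cos θ_z = sin(-55.4°) sin(18.5°) + cos(-55.4°) cos(18.5°) cos(-37.50°) = -0.2612 + 0.4272 = 0.1660.
Top-of-atmosphere irradiance = S₀ cos θ_z = 1362 × 0.1660 = 226.09 W/m².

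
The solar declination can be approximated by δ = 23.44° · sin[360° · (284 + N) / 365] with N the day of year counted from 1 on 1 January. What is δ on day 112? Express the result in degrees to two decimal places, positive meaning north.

360 × (284 + 112) / 365 = 390.575°; sin(390.575°) = 0.5087.
δ = 23.44 × 0.5087 = 11.924° ≈ +11.92°.

+11.92°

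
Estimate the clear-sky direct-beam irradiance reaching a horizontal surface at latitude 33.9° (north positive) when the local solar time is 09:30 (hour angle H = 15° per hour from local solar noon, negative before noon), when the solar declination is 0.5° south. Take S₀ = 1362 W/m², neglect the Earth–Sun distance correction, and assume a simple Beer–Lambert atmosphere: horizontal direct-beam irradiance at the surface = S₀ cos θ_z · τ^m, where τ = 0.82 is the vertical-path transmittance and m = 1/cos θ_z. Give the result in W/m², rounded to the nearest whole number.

657 W/m²

Hour angle H = 15° × (9.5 − 12) = -37.50°.
cos θ_z = sin φ sin δ + cos φ cos δ cos H = (0.5577)(-0.0087) + (0.8300)(1.0000)(0.7934) = 0.6537.
Air mass m = 1/cos θ_z = 1/0.6537 = 1.530; τ^m = 0.82^1.530 = 0.7381.
Surface direct beam = 1362 × 0.6537 × 0.7381 = 657.16 W/m².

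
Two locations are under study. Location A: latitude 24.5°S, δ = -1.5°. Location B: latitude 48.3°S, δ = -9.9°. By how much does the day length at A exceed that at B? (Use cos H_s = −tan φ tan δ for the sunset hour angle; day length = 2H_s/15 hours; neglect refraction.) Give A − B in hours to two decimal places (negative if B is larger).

A: H_s = arccos(−tan -24.5° · tan -1.5°) = 90.68°, so 2H_s/15 = 12.0907 h.
B: H_s = arccos(−tan -48.3° · tan -9.9°) = 101.30°, so 2H_s/15 = 13.5067 h.
A − B = 12.0907 − 13.5067 = -1.4160 h.

-1.42 h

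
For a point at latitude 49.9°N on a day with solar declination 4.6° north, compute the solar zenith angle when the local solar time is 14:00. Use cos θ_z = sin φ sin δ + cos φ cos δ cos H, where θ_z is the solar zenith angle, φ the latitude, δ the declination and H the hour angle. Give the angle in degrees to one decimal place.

Hour angle H = 15° × (14 − 12) = 30.00°.
cos θ_z = sin φ sin δ + cos φ cos δ cos H = (0.7649)(0.0802) + (0.6441)(0.9968)(0.8660) = 0.6174.
θ_z = arccos(0.6174) = 51.87°.

51.9°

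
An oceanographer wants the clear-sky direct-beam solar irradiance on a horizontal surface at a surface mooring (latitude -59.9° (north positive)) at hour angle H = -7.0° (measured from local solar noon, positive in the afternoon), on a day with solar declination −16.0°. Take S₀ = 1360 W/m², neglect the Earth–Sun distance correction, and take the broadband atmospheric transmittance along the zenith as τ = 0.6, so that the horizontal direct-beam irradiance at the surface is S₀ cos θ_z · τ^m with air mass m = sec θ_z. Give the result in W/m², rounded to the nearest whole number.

cos θ_z = sin(-59.9°) sin(-16.0°) + cos(-59.9°) cos(-16.0°) cos(-7.00°) = 0.2385 + 0.4785 = 0.7170.
Air mass m = 1/cos θ_z = 1/0.7170 = 1.395; τ^m = 0.6^1.395 = 0.4904.
Surface direct beam = 1360 × 0.7170 × 0.4904 = 478.20 W/m².

478 W/m²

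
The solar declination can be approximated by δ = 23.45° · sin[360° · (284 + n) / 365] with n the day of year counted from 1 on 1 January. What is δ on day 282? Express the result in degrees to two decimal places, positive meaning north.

-7.34°

360 × (284 + 282) / 365 = 558.247°; sin(558.247°) = -0.3131.
δ = 23.45 × -0.3131 = -7.342° ≈ -7.34°.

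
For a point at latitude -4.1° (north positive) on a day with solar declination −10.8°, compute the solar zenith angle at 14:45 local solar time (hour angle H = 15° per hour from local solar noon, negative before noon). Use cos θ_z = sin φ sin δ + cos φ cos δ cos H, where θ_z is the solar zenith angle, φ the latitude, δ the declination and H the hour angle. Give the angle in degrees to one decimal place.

41.4°

Hour angle H = 15° × (14.75 − 12) = 41.25°.
cos θ_z = sin φ sin δ + cos φ cos δ cos H = (-0.0715)(-0.1874) + (0.9974)(0.9823)(0.7518) = 0.7500.
θ_z = arccos(0.7500) = 41.41°.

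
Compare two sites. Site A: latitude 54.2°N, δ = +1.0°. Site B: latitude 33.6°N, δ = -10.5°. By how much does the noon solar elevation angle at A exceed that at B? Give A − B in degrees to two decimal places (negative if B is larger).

-9.10°

A: 90° − |54.2 − (1.0)| = 36.80°.
B: 90° − |33.6 − (-10.5)| = 45.90°.
A − B = 36.80 − 45.90 = -9.10°.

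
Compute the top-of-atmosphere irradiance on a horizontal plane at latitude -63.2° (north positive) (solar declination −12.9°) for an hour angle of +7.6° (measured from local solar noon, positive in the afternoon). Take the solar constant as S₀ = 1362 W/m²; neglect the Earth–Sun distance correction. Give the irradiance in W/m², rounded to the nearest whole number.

cos θ_z = sin φ sin δ + cos φ cos δ cos H = (-0.8926)(-0.2233) + (0.4509)(0.9748)(0.9912) = 0.6350.
Top-of-atmosphere irradiance = S₀ cos θ_z = 1362 × 0.6350 = 864.87 W/m².

865 W/m²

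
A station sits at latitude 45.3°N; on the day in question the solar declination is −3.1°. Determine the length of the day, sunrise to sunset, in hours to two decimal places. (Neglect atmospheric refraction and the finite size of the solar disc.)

11.58 hours

The sunset hour angle satisfies cos H_s = −tan φ tan δ = 0.0547, giving H_s = 86.86°.
Day length = 2 H_s / 15° h⁻¹ = 173.72° / 15 = 11.581 h.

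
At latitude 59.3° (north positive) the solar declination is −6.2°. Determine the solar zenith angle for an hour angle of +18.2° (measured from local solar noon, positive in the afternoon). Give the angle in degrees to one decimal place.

With φ = 59.3°, δ = -6.2°, H = 18.20°: sin φ sin δ = -0.0929, cos φ cos δ cos H = 0.4822, so cos θ_z = 0.3893.
θ_z = arccos(0.3893) = 67.09°.

67.1°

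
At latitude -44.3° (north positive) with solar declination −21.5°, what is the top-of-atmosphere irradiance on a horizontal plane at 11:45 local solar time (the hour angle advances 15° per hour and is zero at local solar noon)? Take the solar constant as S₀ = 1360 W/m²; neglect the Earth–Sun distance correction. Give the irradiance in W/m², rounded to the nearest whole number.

Hour angle H = 15° × (11.75 − 12) = -3.75°.
With φ = -44.3°, δ = -21.5°, H = -3.75°: sin φ sin δ = 0.2560, cos φ cos δ cos H = 0.6645, so cos θ_z = 0.9205.
Top-of-atmosphere irradiance = S₀ cos θ_z = 1360 × 0.9205 = 1251.88 W/m².

1252 W/m²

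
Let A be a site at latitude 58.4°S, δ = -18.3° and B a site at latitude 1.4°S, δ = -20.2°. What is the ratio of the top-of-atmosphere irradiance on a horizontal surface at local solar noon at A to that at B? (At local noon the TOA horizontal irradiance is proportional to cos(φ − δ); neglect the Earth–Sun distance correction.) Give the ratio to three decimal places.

0.808

A: cos θ_z = cos(-58.4° − (-18.3°)) = 0.7649.
B: cos θ_z = cos(-1.4° − (-20.2°)) = 0.9466.
Ratio A/B = 0.7649 / 0.9466 = 0.8080.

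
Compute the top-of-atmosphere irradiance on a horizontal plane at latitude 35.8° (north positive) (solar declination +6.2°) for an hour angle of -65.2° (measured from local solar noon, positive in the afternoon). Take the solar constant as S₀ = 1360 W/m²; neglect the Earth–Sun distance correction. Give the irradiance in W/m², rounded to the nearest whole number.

cos θ_z = sin(35.8°) sin(6.2°) + cos(35.8°) cos(6.2°) cos(-65.20°) = 0.0632 + 0.3382 = 0.4014.
Top-of-atmosphere irradiance = S₀ cos θ_z = 1360 × 0.4014 = 545.90 W/m².

546 W/m²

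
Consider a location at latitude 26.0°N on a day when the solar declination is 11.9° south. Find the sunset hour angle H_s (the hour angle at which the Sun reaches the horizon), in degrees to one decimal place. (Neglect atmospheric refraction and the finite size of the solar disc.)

84.1°

−tan φ tan δ = −(0.4877)(-0.2107) = 0.1028; H_s = arccos(0.1028) = 84.10°.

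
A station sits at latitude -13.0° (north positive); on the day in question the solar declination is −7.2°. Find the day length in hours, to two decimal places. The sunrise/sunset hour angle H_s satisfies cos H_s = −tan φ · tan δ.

−tan φ tan δ = −(-0.2309)(-0.1263) = -0.0292; H_s = arccos(-0.0292) = 91.67°.
Day length = 2 H_s / 15° h⁻¹ = 183.34° / 15 = 12.223 h.

12.22 hours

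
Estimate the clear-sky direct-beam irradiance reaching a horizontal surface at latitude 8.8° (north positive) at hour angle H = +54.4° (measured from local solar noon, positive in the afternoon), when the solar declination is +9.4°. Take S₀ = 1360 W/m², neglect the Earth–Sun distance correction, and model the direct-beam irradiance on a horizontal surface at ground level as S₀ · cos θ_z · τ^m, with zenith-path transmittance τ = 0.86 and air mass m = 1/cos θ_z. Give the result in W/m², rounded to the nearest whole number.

cos θ_z = sin(8.8°) sin(9.4°) + cos(8.8°) cos(9.4°) cos(54.40°) = 0.0250 + 0.5675 = 0.5925.
Air mass m = 1/cos θ_z = 1/0.5925 = 1.688; τ^m = 0.86^1.688 = 0.7752.
Surface direct beam = 1360 × 0.5925 × 0.7752 = 624.66 W/m².

625 W/m²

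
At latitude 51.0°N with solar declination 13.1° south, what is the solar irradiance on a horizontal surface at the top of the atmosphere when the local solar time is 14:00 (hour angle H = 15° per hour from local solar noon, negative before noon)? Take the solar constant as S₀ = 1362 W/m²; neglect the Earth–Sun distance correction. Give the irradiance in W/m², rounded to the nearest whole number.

Hour angle H = 15° × (14 − 12) = 30.00°.
cos θ_z = sin(51.0°) sin(-13.1°) + cos(51.0°) cos(-13.1°) cos(30.00°) = -0.1761 + 0.5308 = 0.3547.
Top-of-atmosphere irradiance = S₀ cos θ_z = 1362 × 0.3547 = 483.10 W/m².

483 W/m²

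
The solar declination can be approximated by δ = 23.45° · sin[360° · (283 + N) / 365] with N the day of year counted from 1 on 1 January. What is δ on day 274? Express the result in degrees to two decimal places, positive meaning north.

360 × (283 + 274) / 365 = 549.370°; sin(549.370°) = -0.1628.
δ = 23.45 × -0.1628 = -3.818° ≈ -3.82°.

-3.82°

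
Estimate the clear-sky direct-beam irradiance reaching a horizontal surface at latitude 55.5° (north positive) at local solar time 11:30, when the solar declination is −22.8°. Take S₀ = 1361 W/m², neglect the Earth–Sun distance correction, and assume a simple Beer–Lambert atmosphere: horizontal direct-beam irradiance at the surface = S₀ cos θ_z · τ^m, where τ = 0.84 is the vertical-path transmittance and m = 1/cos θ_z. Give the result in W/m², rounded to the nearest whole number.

Hour angle H = 15° × (11.5 − 12) = -7.50°.
cos θ_z = sin φ sin δ + cos φ cos δ cos H = (0.8241)(-0.3875) + (0.5664)(0.9219)(0.9914) = 0.1983.
Air mass m = 1/cos θ_z = 1/0.1983 = 5.043; τ^m = 0.84^5.043 = 0.4151.
Surface direct beam = 1361 × 0.1983 × 0.4151 = 112.03 W/m².

112 W/m²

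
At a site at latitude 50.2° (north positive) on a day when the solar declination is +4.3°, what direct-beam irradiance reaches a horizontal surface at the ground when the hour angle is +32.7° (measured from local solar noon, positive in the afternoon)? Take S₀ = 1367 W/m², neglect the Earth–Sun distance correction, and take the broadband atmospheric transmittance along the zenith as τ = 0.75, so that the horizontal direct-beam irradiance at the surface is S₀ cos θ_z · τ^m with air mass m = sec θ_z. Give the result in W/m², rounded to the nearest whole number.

cos θ_z = sin(50.2°) sin(4.3°) + cos(50.2°) cos(4.3°) cos(32.70°) = 0.0576 + 0.5371 = 0.5947.
Air mass m = 1/cos θ_z = 1/0.5947 = 1.682; τ^m = 0.75^1.682 = 0.6164.
Surface direct beam = 1367 × 0.5947 × 0.6164 = 501.11 W/m².

501 W/m²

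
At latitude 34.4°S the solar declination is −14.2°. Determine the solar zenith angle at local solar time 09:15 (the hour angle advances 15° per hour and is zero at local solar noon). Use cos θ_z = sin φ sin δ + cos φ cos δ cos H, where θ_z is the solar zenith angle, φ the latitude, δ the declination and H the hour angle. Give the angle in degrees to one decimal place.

42.3°

Hour angle H = 15° × (9.25 − 12) = -41.25°.
cos θ_z = sin φ sin δ + cos φ cos δ cos H = (-0.5650)(-0.2453) + (0.8251)(0.9694)(0.7518) = 0.7399.
θ_z = arccos(0.7399) = 42.28°.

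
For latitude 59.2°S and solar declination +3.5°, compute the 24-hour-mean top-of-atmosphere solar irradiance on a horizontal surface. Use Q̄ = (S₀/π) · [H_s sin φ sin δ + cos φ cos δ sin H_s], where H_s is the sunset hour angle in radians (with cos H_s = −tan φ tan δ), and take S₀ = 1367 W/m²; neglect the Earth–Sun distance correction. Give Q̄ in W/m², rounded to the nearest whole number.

cos H_s = −tan(-59.2°) · tan(3.5°) = 0.1026, so H_s = arccos(0.1026) = 84.11°. In radians, H_s = 1.4680.
H_s sin φ sin δ = 1.4680 × -0.8590 × 0.0610 = -0.0769.
cos φ cos δ sin H_s = 0.5120 × 0.9981 × 0.9947 = 0.5083.
Q̄ = (1367/π) × (-0.0769 + 0.5083) = 435.13 × 0.4314 = 187.72 W/m².

188 W/m²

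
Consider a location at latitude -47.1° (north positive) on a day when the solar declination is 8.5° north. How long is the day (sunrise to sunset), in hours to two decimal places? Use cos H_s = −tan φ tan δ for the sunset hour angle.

The sunset hour angle satisfies cos H_s = −tan φ tan δ = 0.1608, giving H_s = 80.75°.
Day length = 2 H_s / 15° h⁻¹ = 161.50° / 15 = 10.767 h.

10.77 hours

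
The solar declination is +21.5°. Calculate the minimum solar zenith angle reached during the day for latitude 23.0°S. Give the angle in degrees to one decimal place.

44.5°

At local solar noon the hour angle is zero, so the zenith angle is |φ − δ| = |-23.0° − (21.5°)| = 44.5°.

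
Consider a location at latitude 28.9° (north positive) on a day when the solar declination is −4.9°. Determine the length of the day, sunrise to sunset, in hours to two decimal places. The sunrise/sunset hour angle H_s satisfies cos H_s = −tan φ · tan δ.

The sunset hour angle satisfies cos H_s = −tan φ tan δ = 0.0473, giving H_s = 87.29°.
Day length = 2 H_s / 15° h⁻¹ = 174.58° / 15 = 11.639 h.

11.64 hours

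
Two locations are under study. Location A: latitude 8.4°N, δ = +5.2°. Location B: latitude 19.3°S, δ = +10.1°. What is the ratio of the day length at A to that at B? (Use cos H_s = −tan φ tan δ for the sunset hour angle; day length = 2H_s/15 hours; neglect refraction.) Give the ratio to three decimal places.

1.050

A: H_s = arccos(−tan 8.4° · tan 5.2°) = 90.77°, so 2H_s/15 = 12.1027 h.
B: H_s = arccos(−tan -19.3° · tan 10.1°) = 86.42°, so 2H_s/15 = 11.5227 h.
Ratio A/B = 12.1027 / 11.5227 = 1.0503.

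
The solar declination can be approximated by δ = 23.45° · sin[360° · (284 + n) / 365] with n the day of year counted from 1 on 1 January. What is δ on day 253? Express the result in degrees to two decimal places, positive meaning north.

+4.22°

360 × (284 + 253) / 365 = 529.644°; sin(529.644°) = 0.1798.
δ = 23.45 × 0.1798 = 4.216° ≈ +4.22°.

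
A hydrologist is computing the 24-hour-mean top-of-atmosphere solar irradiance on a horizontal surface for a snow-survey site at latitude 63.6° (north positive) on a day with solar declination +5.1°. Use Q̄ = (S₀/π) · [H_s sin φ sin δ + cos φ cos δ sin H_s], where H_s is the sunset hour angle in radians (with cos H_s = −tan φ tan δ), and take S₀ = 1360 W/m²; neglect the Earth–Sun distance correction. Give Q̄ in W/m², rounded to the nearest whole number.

cos H_s = −tan(63.6°) · tan(5.1°) = -0.1798, so H_s = arccos(-0.1798) = 100.36°. In radians, H_s = 1.7516.
H_s sin φ sin δ = 1.7516 × 0.8957 × 0.0889 = 0.1395.
cos φ cos δ sin H_s = 0.4446 × 0.9960 × 0.9837 = 0.4356.
Q̄ = (1360/π) × (0.1395 + 0.4356) = 432.90 × 0.5751 = 248.96 W/m².

249 W/m²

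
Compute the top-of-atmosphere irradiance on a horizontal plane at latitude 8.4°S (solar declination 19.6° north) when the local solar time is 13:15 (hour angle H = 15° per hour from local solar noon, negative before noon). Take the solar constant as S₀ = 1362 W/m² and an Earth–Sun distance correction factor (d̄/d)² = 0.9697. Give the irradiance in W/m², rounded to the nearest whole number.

Hour angle H = 15° × (13.25 − 12) = 18.75°.
cos θ_z = sin φ sin δ + cos φ cos δ cos H = (-0.1461)(0.3355) + (0.9893)(0.9421)(0.9469) = 0.8335.
Top-of-atmosphere irradiance = S₀ (d̄/d)² cos θ_z = 1362 × 0.9697 × 0.8335 = 1100.83 W/m².

1101 W/m²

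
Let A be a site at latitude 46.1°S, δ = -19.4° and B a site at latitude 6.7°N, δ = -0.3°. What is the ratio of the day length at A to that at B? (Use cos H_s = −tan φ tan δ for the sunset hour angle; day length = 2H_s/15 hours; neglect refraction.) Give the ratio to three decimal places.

1.239

A: H_s = arccos(−tan -46.1° · tan -19.4°) = 111.47°, so 2H_s/15 = 14.8627 h.
B: H_s = arccos(−tan 6.7° · tan -0.3°) = 89.96°, so 2H_s/15 = 11.9947 h.
Ratio A/B = 14.8627 / 11.9947 = 1.2391.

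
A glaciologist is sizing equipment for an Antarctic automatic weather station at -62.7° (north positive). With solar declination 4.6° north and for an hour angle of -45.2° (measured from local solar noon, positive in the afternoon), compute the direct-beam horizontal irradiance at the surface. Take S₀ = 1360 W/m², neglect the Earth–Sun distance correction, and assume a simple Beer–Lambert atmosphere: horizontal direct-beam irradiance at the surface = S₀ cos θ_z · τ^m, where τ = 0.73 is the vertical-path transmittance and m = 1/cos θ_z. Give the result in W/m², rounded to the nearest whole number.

cos θ_z = sin φ sin δ + cos φ cos δ cos H = (-0.8886)(0.0802) + (0.4586)(0.9968)(0.7046) = 0.2508.
Air mass m = 1/cos θ_z = 1/0.2508 = 3.987; τ^m = 0.73^3.987 = 0.2851.
Surface direct beam = 1360 × 0.2508 × 0.2851 = 97.24 W/m².

97 W/m²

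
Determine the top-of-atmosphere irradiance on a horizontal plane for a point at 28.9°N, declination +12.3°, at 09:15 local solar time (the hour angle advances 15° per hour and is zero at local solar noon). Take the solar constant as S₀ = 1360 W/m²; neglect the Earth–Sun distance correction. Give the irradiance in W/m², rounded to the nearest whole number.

Hour angle H = 15° × (9.25 − 12) = -41.25°.
cos θ_z = sin(28.9°) sin(12.3°) + cos(28.9°) cos(12.3°) cos(-41.25°) = 0.1030 + 0.6431 = 0.7461.
Top-of-atmosphere irradiance = S₀ cos θ_z = 1360 × 0.7461 = 1014.70 W/m².

1015 W/m²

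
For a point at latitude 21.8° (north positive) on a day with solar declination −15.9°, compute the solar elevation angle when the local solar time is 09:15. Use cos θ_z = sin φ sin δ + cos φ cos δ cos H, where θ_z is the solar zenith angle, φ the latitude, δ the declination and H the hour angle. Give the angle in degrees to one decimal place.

Hour angle H = 15° × (9.25 − 12) = -41.25°.
cos θ_z = sin(21.8°) sin(-15.9°) + cos(21.8°) cos(-15.9°) cos(-41.25°) = -0.1017 + 0.6714 = 0.5697.
θ_z = arccos(0.5697) = 55.27°, so the elevation is 90° − 55.27° = 34.73°.

34.7°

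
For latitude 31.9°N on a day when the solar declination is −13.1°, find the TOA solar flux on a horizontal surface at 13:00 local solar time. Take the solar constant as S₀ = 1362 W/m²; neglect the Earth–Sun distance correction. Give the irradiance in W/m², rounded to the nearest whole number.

Hour angle H = 15° × (13 − 12) = 15.00°.
cos θ_z = sin φ sin δ + cos φ cos δ cos H = (0.5284)(-0.2267) + (0.8490)(0.9740)(0.9659) = 0.6789.
Top-of-atmosphere irradiance = S₀ cos θ_z = 1362 × 0.6789 = 924.66 W/m².

925 W/m²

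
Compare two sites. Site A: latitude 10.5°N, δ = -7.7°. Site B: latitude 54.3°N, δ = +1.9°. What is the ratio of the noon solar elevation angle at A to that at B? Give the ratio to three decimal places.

1.910

A: 90° − |10.5 − (-7.7)| = 71.80°.
B: 90° − |54.3 − (1.9)| = 37.60°.
Ratio A/B = 71.8000 / 37.6000 = 1.9096.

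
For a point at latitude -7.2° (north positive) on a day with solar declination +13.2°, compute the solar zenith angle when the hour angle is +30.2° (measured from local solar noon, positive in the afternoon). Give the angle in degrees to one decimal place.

36.3°

With φ = -7.2°, δ = 13.2°, H = 30.20°: sin φ sin δ = -0.0286, cos φ cos δ cos H = 0.8348, so cos θ_z = 0.8062.
θ_z = arccos(0.8062) = 36.27°.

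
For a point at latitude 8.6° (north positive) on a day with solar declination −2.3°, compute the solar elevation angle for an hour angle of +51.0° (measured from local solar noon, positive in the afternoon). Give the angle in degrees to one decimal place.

38.0°

cos θ_z = sin(8.6°) sin(-2.3°) + cos(8.6°) cos(-2.3°) cos(51.00°) = -0.0060 + 0.6217 = 0.6157.
θ_z = arccos(0.6157) = 52.00°, so the elevation is 90° − 52.00° = 38.00°.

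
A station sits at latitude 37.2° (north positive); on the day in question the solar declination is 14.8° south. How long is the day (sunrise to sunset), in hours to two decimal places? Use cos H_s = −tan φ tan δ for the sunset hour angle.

cos H_s = −tan(37.2°) · tan(-14.8°) = 0.2005, so H_s = arccos(0.2005) = 78.43°.
Day length = 2 H_s / 15° h⁻¹ = 156.86° / 15 = 10.457 h.

10.46 hours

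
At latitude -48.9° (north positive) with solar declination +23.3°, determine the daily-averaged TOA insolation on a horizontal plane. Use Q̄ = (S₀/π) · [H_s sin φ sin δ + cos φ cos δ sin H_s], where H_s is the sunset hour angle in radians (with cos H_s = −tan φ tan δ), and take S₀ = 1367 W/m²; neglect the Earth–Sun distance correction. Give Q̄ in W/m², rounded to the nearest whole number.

92 W/m²

The sunset hour angle satisfies cos H_s = −tan φ tan δ = 0.4937, giving H_s = 60.42°. In radians, H_s = 1.0545.
H_s sin φ sin δ = 1.0545 × -0.7536 × 0.3955 = -0.3143.
cos φ cos δ sin H_s = 0.6574 × 0.9184 × 0.8697 = 0.5251.
Q̄ = (1367/π) × (-0.3143 + 0.5251) = 435.13 × 0.2108 = 91.73 W/m².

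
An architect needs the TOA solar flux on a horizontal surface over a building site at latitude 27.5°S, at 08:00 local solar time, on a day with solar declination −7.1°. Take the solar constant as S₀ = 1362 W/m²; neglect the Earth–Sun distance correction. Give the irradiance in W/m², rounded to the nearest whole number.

Hour angle H = 15° × (8 − 12) = -60.00°.
With φ = -27.5°, δ = -7.1°, H = -60.00°: sin φ sin δ = 0.0571, cos φ cos δ cos H = 0.4401, so cos θ_z = 0.4972.
Top-of-atmosphere irradiance = S₀ cos θ_z = 1362 × 0.4972 = 677.19 W/m².

677 W/m²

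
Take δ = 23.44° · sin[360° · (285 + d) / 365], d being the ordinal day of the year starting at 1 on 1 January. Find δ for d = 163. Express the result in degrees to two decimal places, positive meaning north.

+23.20°

360 × (285 + 163) / 365 = 441.863°; sin(441.863°) = 0.9899.
δ = 23.44 × 0.9899 = 23.203° ≈ +23.20°.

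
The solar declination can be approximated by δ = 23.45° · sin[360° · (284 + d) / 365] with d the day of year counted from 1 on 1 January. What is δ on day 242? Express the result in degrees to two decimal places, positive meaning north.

+8.48°

360 × (284 + 242) / 365 = 518.795°; sin(518.795°) = 0.3617.
δ = 23.45 × 0.3617 = 8.482° ≈ +8.48°.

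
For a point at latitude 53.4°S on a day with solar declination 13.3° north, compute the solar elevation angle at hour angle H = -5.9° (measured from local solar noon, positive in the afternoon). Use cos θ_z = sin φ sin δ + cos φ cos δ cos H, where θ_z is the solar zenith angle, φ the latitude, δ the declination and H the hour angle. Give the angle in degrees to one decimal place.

With φ = -53.4°, δ = 13.3°, H = -5.90°: sin φ sin δ = -0.1847, cos φ cos δ cos H = 0.5772, so cos θ_z = 0.3925.
θ_z = arccos(0.3925) = 66.89°, so the elevation is 90° − 66.89° = 23.11°.

23.1°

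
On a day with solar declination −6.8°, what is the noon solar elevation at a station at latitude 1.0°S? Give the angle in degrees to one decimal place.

84.2°

At local solar noon the hour angle is zero, so the elevation is 90° − |φ − δ| = 90° − |-1.0° − (-6.8°)| = 90° − 5.8° = 84.2°.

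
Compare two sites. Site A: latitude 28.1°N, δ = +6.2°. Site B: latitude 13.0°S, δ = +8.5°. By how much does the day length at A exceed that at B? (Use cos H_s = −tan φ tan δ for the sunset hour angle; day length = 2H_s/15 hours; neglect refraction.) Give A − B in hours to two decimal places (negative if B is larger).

+0.71 h

A: H_s = arccos(−tan 28.1° · tan 6.2°) = 93.33°, so 2H_s/15 = 12.4440 h.
B: H_s = arccos(−tan -13.0° · tan 8.5°) = 88.02°, so 2H_s/15 = 11.7360 h.
A − B = 12.4440 − 11.7360 = 0.7080 h.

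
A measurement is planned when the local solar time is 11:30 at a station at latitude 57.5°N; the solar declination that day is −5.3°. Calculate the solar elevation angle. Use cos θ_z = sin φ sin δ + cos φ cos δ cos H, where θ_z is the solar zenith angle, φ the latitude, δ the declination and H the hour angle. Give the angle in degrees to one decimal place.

Hour angle H = 15° × (11.5 − 12) = -7.50°.
cos θ_z = sin(57.5°) sin(-5.3°) + cos(57.5°) cos(-5.3°) cos(-7.50°) = -0.0779 + 0.5304 = 0.4525.
θ_z = arccos(0.4525) = 63.10°, so the elevation is 90° − 63.10° = 26.90°.

26.9°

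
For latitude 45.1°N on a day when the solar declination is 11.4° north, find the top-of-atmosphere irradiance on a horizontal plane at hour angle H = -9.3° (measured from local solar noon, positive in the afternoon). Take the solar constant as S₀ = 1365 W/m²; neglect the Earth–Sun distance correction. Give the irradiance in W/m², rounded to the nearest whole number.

cos θ_z = sin φ sin δ + cos φ cos δ cos H = (0.7083)(0.1977) + (0.7059)(0.9803)(0.9869) = 0.8230.
Top-of-atmosphere irradiance = S₀ cos θ_z = 1365 × 0.8230 = 1123.39 W/m².

1123 W/m²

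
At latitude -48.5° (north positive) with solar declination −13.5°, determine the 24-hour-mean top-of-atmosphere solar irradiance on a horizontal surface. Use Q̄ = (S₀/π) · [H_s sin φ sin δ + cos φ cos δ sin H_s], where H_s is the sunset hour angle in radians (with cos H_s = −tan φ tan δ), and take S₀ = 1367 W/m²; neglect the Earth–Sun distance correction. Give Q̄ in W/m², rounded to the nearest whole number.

cos H_s = −tan(-48.5°) · tan(-13.5°) = -0.2714, so H_s = arccos(-0.2714) = 105.75°. In radians, H_s = 1.8457.
H_s sin φ sin δ = 1.8457 × -0.7490 × -0.2334 = 0.3227.
cos φ cos δ sin H_s = 0.6626 × 0.9724 × 0.9625 = 0.6202.
Q̄ = (1367/π) × (0.3227 + 0.6202) = 435.13 × 0.9429 = 410.28 W/m².

410 W/m²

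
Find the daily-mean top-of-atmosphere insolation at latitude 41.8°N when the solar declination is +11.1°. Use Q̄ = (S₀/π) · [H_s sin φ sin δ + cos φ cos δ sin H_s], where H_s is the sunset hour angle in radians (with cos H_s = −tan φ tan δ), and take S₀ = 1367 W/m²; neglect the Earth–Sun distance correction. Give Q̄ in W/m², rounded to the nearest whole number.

411 W/m²

The sunset hour angle satisfies cos H_s = −tan φ tan δ = -0.1754, giving H_s = 100.10°. In radians, H_s = 1.7471.
H_s sin φ sin δ = 1.7471 × 0.6665 × 0.1925 = 0.2242.
cos φ cos δ sin H_s = 0.7455 × 0.9813 × 0.9845 = 0.7202.
Q̄ = (1367/π) × (0.2242 + 0.7202) = 435.13 × 0.9444 = 410.94 W/m².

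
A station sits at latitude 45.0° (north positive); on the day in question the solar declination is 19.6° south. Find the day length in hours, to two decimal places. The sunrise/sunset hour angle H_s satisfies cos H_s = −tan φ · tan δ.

9.22 hours

−tan φ tan δ = −(1.0000)(-0.3561) = 0.3561; H_s = arccos(0.3561) = 69.14°.
Day length = 2 H_s / 15° h⁻¹ = 138.28° / 15 = 9.219 h.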